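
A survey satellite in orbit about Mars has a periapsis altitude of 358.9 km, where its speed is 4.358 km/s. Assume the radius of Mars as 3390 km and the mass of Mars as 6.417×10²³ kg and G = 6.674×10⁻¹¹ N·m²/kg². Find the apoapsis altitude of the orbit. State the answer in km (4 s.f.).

μ = GM = 6.674×10⁻¹¹ × 6.417×10²³ = 4.283×10¹³ m³/s².
r_p = 3390 + 358.9 = 3748.9 km = 3.749×10⁶ m.
Specific energy ε = v²/2 − μ/r = -1.928×10⁶ J/kg, so a = −μ/(2ε) = 1.111×10⁷ m.
The apsides satisfy r_p + r_a = 2a, so the apoapsis radius is 2a − r_p = 1.847×10⁷ m = 18466 km.
Apoapsis altitude = 18466 − 3390 = 15076 km.

apoapsis altitude ≈ 15080 km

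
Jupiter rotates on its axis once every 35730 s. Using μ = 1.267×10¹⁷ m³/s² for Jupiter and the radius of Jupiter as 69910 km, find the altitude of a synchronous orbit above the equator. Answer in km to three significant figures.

h_sync ≈ 90100 km

A synchronous orbit has period T, so by Kepler's third law a = (μT²/4π²)^(1/3).
μT²/4π² = 1.267×10¹⁷ × (3.573×10⁴)² / 39.48 = 4.097×10²⁴ m³.
a = 1.600×10⁸ m = 1.6002×10⁵ km.
Altitude h = a − R = 1.6002×10⁵ − 69910 = 90105 km.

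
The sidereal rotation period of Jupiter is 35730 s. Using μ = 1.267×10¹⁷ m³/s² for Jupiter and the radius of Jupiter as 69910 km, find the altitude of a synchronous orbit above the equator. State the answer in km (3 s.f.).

h_sync ≈ 90100 km

A synchronous orbit has period T, so by Kepler's third law a = (μT²/4π²)^(1/3).
μT²/4π² = 1.267×10¹⁷ × (3.573×10⁴)² / 39.48 = 4.097×10²⁴ m³.
a = 1.600×10⁸ m = 1.6002×10⁵ km.
Altitude h = a − R = 1.6002×10⁵ − 69910 = 90105 km.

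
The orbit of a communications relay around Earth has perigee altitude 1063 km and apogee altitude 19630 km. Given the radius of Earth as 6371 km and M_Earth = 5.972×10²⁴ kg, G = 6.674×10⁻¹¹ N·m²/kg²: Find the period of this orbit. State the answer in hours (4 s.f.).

T ≈ 5.976 hours

μ = GM = 6.674×10⁻¹¹ × 5.972×10²⁴ = 3.986×10¹⁴ m³/s².
r_p = 6371 + 1063 = 7434.0 km = 7.4340×10⁶ m.
r_a = 6371 + 19630 = 26001 km = 2.6001×10⁷ m.
Semi-major axis a = (r_p + r_a)/2 = (7434.0 + 26001)/2 = 16718 km = 1.672×10⁷ m.
By Kepler's third law T = 2π√(a³/μ) = 2π × 3.424×10³ = 2.151×10⁴ s.
= 5.976 hours.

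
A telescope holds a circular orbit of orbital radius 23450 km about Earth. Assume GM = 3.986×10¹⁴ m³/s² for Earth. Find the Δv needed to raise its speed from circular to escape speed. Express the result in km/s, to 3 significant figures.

r = 23450 km = 2.345×10⁷ m.
Circular speed v_c = √(μ/r) = 4123 m/s.
Escape speed v_esc = √(2μ/r) = √2 × v_c = 5831 m/s.
Δv = v_esc − v_c = 1708 m/s = 1.708 km/s.

Δv ≈ 1.71 km/s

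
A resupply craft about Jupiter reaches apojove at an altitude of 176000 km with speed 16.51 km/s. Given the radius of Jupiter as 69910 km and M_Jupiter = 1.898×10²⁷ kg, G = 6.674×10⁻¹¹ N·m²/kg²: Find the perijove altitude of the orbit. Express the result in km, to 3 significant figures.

μ = GM = 6.674×10⁻¹¹ × 1.898×10²⁷ = 1.267×10¹⁷ m³/s².
r_a = 69910 + 176000 = 2.4591×10⁵ km = 2.459×10⁸ m.
Specific energy ε = v²/2 − μ/r = -3.788×10⁸ J/kg, so a = −μ/(2ε) = 1.672×10⁸ m.
The apsides satisfy r_p + r_a = 2a, so the perijove radius is 2a − r_a = 8.847×10⁷ m = 88471 km.
Perijove altitude = 88471 − 69910 = 18561 km.

perijove altitude ≈ 18600 km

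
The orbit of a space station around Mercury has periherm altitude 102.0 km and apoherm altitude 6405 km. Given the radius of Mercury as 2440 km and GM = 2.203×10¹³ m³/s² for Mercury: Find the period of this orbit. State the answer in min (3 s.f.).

T ≈ 303 min

r_p = 2440 + 102.0 = 2542.0 km = 2.5420×10⁶ m.
r_a = 2440 + 6405 = 8845.0 km = 8.8450×10⁶ m.
Semi-major axis a = (r_p + r_a)/2 = (2542.0 + 8845.0)/2 = 5693.5 km = 5.694×10⁶ m.
By Kepler's third law T = 2π√(a³/μ) = 2π × 2.894×10³ = 1.819×10⁴ s.
= 303.1 min.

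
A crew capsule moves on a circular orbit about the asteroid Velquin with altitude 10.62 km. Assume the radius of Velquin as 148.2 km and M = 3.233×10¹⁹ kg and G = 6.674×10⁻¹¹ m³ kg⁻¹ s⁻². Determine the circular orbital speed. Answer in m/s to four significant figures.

v ≈ 116.6 m/s

μ = GM = 6.674×10⁻¹¹ × 3.233×10¹⁹ = 2.158×10⁹ m³/s².
r = 148.2 + 10.62 = 158.82 km = 1.5882×10⁵ m.
For a circular orbit v = √(μ/r) = √(2.158×10⁹ / 1.588×10⁵) = √(1.359×10⁴) = 116.6 m/s.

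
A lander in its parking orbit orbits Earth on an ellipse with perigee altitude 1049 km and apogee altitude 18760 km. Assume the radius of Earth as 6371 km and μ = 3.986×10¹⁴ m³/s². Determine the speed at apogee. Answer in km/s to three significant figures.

r_p = 6371 + 1049 = 7420.0 km = 7.4200×10⁶ m.
r_a = 6371 + 18760 = 25131 km = 2.5131×10⁷ m.
Semi-major axis a = (r_p + r_a)/2 = 16276 km = 1.628×10⁷ m.
Vis-viva: v² = μ(2/r − 1/a) = 3.986×10¹⁴ × (7.958×10⁻⁸ − 6.144×10⁻⁸) = 7.231×10⁶ m²/s².
v = 2689 m/s = 2.689 km/s.

v ≈ 2.69 km/s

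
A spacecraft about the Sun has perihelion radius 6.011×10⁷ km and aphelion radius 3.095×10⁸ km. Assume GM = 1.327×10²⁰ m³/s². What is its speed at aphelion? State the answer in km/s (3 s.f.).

v ≈ 11.8 km/s

Semi-major axis a = (r_p + r_a)/2 = 1.8480×10⁸ km = 1.848×10¹¹ m.
Vis-viva: v² = μ(2/r − 1/a) = 1.327×10²⁰ × (6.462×10⁻¹² − 5.411×10⁻¹²) = 1.395×10⁸ m²/s².
v = 11810 m/s = 11.81 km/s.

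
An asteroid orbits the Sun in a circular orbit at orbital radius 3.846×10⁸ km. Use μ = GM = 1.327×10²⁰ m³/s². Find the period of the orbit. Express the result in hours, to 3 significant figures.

r = 3.846×10⁸ km = 3.846×10¹¹ m.
Kepler's third law: T = 2π√(r³/μ) = 2π√((3.846×10¹¹)³ / 1.327×10²⁰).
r³/μ = 4.287×10¹⁴ s², so T = 2π × 2.071×10⁷ = 1.301×10⁸ s.
Converting: 1.301×10⁸ s ÷ 3600 = 36140 hours.

T ≈ 36100 hours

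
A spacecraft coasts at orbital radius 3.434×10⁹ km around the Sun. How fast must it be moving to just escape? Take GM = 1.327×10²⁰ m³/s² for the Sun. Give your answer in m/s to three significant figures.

r = 3.434×10⁹ km = 3.434×10¹² m.
Escape speed v_esc = √(2μ/r) = √(2 × 1.327×10²⁰ / 3.434×10¹²) = √(7.729×10⁷) = 8791 m/s.

v_esc ≈ 8790 m/s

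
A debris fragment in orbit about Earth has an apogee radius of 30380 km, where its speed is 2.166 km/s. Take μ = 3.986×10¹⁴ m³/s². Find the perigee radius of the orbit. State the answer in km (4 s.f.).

r_a = 3.038×10⁷ m.
Specific energy ε = v²/2 − μ/r = -1.077×10⁷ J/kg, so a = −μ/(2ε) = 1.850×10⁷ m.
The apsides satisfy r_p + r_a = 2a, so the perigee radius is 2a − r_a = 6.614×10⁶ m = 6614.1 km.

perigee radius ≈ 6614 km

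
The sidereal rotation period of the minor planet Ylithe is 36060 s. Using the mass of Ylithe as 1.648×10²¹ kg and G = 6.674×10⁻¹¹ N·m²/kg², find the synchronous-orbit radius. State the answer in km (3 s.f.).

μ = GM = 6.674×10⁻¹¹ × 1.648×10²¹ = 1.100×10¹¹ m³/s².
A synchronous orbit has period T, so by Kepler's third law a = (μT²/4π²)^(1/3).
μT²/4π² = 1.100×10¹¹ × (3.606×10⁴)² / 39.48 = 3.623×10¹⁸ m³.
a = 1.536×10⁶ m = 1535.8 km.

r_sync ≈ 1540 km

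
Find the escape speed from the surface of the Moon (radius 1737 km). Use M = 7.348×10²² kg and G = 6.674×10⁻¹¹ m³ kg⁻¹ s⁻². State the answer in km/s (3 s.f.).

v_esc ≈ 2.38 km/s

μ = GM = 6.674×10⁻¹¹ × 7.348×10²² = 4.904×10¹² m³/s².
r = R = 1.737×10⁶ m.
Escape speed v_esc = √(2μ/r) = √(2 × 4.904×10¹² / 1.737×10⁶) = √(5.647×10⁶) = 2376 m/s.
= 2.376 km/s.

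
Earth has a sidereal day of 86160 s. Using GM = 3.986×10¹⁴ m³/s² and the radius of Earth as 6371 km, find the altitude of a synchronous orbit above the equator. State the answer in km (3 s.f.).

h_sync ≈ 35800 km

A synchronous orbit has period T, so by Kepler's third law a = (μT²/4π²)^(1/3).
μT²/4π² = 3.986×10¹⁴ × (8.616×10⁴)² / 39.48 = 7.495×10²² m³.
a = 4.216×10⁷ m = 42163 km.
Altitude h = a − R = 42163 − 6371 = 35792 km.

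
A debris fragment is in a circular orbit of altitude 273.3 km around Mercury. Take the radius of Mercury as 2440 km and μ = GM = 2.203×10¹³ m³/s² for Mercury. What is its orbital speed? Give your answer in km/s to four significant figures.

r = 2440 + 273.3 = 2713.3 km = 2.7133×10⁶ m.
For a circular orbit v = √(μ/r) = √(2.203×10¹³ / 2.713×10⁶) = √(8.119×10⁶) = 2849 m/s.
That is 2.849 km/s.

v ≈ 2.849 km/s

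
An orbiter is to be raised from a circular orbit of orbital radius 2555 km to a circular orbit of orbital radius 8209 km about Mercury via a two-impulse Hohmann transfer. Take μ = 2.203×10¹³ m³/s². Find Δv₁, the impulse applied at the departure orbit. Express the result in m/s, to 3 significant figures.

Δv ≈ 690 m/s

r₁ = 2555 km = 2.555×10⁶ m.
r₂ = 8209 km = 8.209×10⁶ m.
Transfer ellipse a_t = (r₁ + r₂)/2 = 5.382×10⁶ m.
At r₁: circular v_c1 = √(μ/r₁) = 2936 m/s; transfer-periherm v_p = √[μ(2/r₁ − 1/a_t)] = 3626 m/s.
Δv₁ = v_p − v_c1 = 690.1 m/s.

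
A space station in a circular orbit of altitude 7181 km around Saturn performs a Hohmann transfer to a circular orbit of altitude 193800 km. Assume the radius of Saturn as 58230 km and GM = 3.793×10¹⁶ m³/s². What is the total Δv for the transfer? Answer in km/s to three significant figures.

r₁ = 58230 + 7181 = 65411 km = 6.5411×10⁷ m.
r₂ = 58230 + 193800 = 252030 km = 2.5203×10⁸ m.
Transfer ellipse a_t = (r₁ + r₂)/2 = 1.587×10⁸ m.
At r₁: circular v_c1 = √(μ/r₁) = 24080 m/s; transfer-perikrone v_p = √[μ(2/r₁ − 1/a_t)] = 30340 m/s.
Δv₁ = v_p − v_c1 = 6264 m/s.
At r₂: circular v_c2 = √(μ/r₂) = 12270 m/s; transfer-apokrone v_a = √[μ(2/r₂ − 1/a_t)] = 7875 m/s.
Δv₂ = v_c2 − v_a = 4392 m/s.
Total Δv = Δv₁ + Δv₂ = 10660 m/s = 10.66 km/s.

Δv_total ≈ 10.7 km/s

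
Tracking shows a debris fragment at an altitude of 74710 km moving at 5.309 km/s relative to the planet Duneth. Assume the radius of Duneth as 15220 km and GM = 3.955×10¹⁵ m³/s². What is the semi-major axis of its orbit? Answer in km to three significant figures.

r = 15220 + 74710 = 89930 km = 8.993×10⁷ m.
Vis-viva rearranged: 1/a = 2/r − v²/μ = 2.224×10⁻⁸ − 7.127×10⁻⁹ = 1.511×10⁻⁸ m⁻¹.
a = 6.617×10⁷ m = 66168 km.

a ≈ 66200 km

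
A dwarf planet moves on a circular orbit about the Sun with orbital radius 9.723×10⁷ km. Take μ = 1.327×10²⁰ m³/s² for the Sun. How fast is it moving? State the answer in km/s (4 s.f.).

v ≈ 36.94 km/s

r = 9.723×10⁷ km = 9.723×10¹⁰ m.
For a circular orbit v = √(μ/r) = √(1.327×10²⁰ / 9.723×10¹⁰) = √(1.365×10⁹) = 36940 m/s.
That is 36.94 km/s.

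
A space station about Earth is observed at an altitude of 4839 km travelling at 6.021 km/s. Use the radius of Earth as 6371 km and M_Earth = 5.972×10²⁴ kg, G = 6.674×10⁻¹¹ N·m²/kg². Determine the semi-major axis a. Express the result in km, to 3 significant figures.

a ≈ 11400 km

μ = GM = 6.674×10⁻¹¹ × 5.972×10²⁴ = 3.986×10¹⁴ m³/s².
r = 6371 + 4839 = 11210 km = 1.121×10⁷ m.
Specific orbital energy ε = v²/2 − μ/r = (6021)²/2 − 3.986×10¹⁴/1.121×10⁷ = -1.743×10⁷ J/kg.
Since ε = −μ/(2a), a = −μ/(2ε) = 1.143×10⁷ m = 11434 km.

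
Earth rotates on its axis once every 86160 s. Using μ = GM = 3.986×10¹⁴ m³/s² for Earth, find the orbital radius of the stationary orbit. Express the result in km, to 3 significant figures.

r_sync ≈ 42200 km

A synchronous orbit has period T, so by Kepler's third law a = (μT²/4π²)^(1/3).
μT²/4π² = 3.986×10¹⁴ × (8.616×10⁴)² / 39.48 = 7.495×10²² m³.
a = 4.216×10⁷ m = 42163 km.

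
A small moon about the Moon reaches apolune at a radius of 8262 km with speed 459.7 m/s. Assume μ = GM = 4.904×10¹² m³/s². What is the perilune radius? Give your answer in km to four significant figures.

r_a = 8.262×10⁶ m.
Specific energy ε = v²/2 − μ/r = -4.879×10⁵ J/kg, so a = −μ/(2ε) = 5.026×10⁶ m.
The apsides satisfy r_p + r_a = 2a, so the perilune radius is 2a − r_a = 1.789×10⁶ m = 1789.3 km.

perilune radius ≈ 1789 km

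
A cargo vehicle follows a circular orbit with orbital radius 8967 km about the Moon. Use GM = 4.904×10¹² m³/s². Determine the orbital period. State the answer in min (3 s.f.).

T ≈ 1270 min

r = 8967 km = 8.967×10⁶ m.
Kepler's third law: T = 2π√(r³/μ) = 2π√((8.967×10⁶)³ / 4.904×10¹²).
r³/μ = 1.470×10⁸ s², so T = 2π × 1.213×10⁴ = 7.619×10⁴ s.
Converting: 7.619×10⁴ s ÷ 60.00 = 1270 min.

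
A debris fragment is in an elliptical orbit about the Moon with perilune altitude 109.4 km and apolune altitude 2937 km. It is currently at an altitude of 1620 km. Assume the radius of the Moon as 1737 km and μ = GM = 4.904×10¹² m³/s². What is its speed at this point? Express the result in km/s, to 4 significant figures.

r_p = 1737 + 109.4 = 1846.4 km = 1.8464×10⁶ m.
r_a = 1737 + 2937 = 4674.0 km = 4.6740×10⁶ m.
r = 1737 + 1620 = 3357.0 km = 3.357×10⁶ m.
Semi-major axis a = (r_p + r_a)/2 = 3260.2 km = 3.260×10⁶ m.
Vis-viva: v² = μ(2/r − 1/a) = 4.904×10¹² × (5.958×10⁻⁷ − 3.067×10⁻⁷) = 1.417×10⁶ m²/s².
v = 1191 m/s = 1.191 km/s.

v ≈ 1.191 km/s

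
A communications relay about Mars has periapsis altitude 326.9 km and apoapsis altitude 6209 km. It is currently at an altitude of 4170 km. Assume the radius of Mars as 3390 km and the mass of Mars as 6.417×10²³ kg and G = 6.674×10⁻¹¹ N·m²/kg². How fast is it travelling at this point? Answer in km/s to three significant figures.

v ≈ 2.21 km/s

μ = GM = 6.674×10⁻¹¹ × 6.417×10²³ = 4.283×10¹³ m³/s².
r_p = 3390 + 326.9 = 3716.9 km = 3.7169×10⁶ m.
r_a = 3390 + 6209 = 9599.0 km = 9.5990×10⁶ m.
r = 3390 + 4170 = 7560.0 km = 7.560×10⁶ m.
Semi-major axis a = (r_p + r_a)/2 = 6657.9 km = 6.658×10⁶ m.
Vis-viva: v² = μ(2/r − 1/a) = 4.283×10¹³ × (2.646×10⁻⁷ − 1.502×10⁻⁷) = 4.897×10⁶ m²/s².
v = 2213 m/s = 2.213 km/s.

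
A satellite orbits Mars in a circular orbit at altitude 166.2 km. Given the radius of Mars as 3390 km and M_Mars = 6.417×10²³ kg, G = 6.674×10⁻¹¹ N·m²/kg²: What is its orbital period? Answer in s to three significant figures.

μ = GM = 6.674×10⁻¹¹ × 6.417×10²³ = 4.283×10¹³ m³/s².
r = 3390 + 166.2 = 3556.2 km = 3.5562×10⁶ m.
Kepler's third law: T = 2π√(r³/μ) = 2π√((3.556×10⁶)³ / 4.283×10¹³).
r³/μ = 1.050×10⁶ s², so T = 2π × 1.025×10³ = 6.439×10³ s.

T ≈ 6440 s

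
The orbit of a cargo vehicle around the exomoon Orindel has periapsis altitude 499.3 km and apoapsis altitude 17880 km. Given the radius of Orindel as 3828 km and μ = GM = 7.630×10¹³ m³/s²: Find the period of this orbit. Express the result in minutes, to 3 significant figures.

r_p = 3828 + 499.3 = 4327.3 km = 4.3273×10⁶ m.
r_a = 3828 + 17880 = 21708 km = 2.1708×10⁷ m.
Semi-major axis a = (r_p + r_a)/2 = (4327.3 + 21708)/2 = 13018 km = 1.302×10⁷ m.
By Kepler's third law T = 2π√(a³/μ) = 2π × 5.377×10³ = 3.378×10⁴ s.
= 563.1 minutes.

T ≈ 563 minutes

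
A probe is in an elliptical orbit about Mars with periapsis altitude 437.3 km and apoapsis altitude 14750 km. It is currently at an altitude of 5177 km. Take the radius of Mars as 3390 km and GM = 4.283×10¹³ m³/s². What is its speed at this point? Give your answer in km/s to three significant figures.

r_p = 3390 + 437.3 = 3827.3 km = 3.8273×10⁶ m.
r_a = 3390 + 14750 = 18140 km = 1.8140×10⁷ m.
r = 3390 + 5177 = 8567.0 km = 8.567×10⁶ m.
Semi-major axis a = (r_p + r_a)/2 = 10984 km = 1.098×10⁷ m.
Vis-viva: v² = μ(2/r − 1/a) = 4.283×10¹³ × (2.335×10⁻⁷ − 9.104×10⁻⁸) = 6.099×10⁶ m²/s².
v = 2470 m/s = 2.470 km/s.

v ≈ 2.47 km/s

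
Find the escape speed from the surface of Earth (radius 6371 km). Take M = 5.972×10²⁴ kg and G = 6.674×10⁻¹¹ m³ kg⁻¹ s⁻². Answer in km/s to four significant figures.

μ = GM = 6.674×10⁻¹¹ × 5.972×10²⁴ = 3.986×10¹⁴ m³/s².
r = R = 6.371×10⁶ m.
Escape speed v_esc = √(2μ/r) = √(2 × 3.986×10¹⁴ / 6.371×10⁶) = √(1.251×10⁸) = 11190 m/s.
= 11.19 km/s.

v_esc ≈ 11.19 km/s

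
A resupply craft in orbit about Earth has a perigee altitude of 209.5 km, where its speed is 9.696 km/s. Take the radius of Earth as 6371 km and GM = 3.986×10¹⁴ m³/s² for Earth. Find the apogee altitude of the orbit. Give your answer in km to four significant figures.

apogee altitude ≈ 16430 km

r_p = 6371 + 209.5 = 6580.5 km = 6.580×10⁶ m.
Specific energy ε = v²/2 − μ/r = -1.357×10⁷ J/kg, so a = −μ/(2ε) = 1.469×10⁷ m.
The apsides satisfy r_p + r_a = 2a, so the apogee radius is 2a − r_p = 2.280×10⁷ m = 22800 km.
Apogee altitude = 22800 − 6371 = 16429 km.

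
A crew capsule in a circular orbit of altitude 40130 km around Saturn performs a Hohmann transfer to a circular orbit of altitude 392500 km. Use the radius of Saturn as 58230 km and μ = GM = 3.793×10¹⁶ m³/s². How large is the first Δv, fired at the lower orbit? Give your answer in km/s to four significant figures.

Δv ≈ 5.524 km/s

r₁ = 58230 + 40130 = 98360 km = 9.8360×10⁷ m.
r₂ = 58230 + 392500 = 450730 km = 4.5073×10⁸ m.
Transfer ellipse a_t = (r₁ + r₂)/2 = 2.745×10⁸ m.
At r₁: circular v_c1 = √(μ/r₁) = 19640 m/s; transfer-perikrone v_p = √[μ(2/r₁ − 1/a_t)] = 25160 m/s.
Δv₁ = v_p − v_c1 = 5524 m/s.
= 5.524 km/s.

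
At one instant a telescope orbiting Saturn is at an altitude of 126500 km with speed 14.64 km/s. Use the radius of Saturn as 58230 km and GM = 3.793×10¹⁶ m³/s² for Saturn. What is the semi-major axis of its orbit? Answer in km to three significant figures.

r = 58230 + 126500 = 1.8473×10⁵ km = 1.847×10⁸ m.
Vis-viva rearranged: 1/a = 2/r − v²/μ = 1.083×10⁻⁸ − 5.651×10⁻⁹ = 5.176×10⁻⁹ m⁻¹.
a = 1.932×10⁸ m = 1.9320×10⁵ km.

a ≈ 1.93×10⁵ km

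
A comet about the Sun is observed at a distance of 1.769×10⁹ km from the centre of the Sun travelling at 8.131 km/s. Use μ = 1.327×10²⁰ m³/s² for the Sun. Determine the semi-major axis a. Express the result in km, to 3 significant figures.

a ≈ 1.58×10⁹ km

r = 1.769×10¹² m.
Specific orbital energy ε = v²/2 − μ/r = (8131)²/2 − 1.327×10²⁰/1.769×10¹² = -4.196×10⁷ J/kg.
Since ε = −μ/(2a), a = −μ/(2ε) = 1.581×10¹² m = 1.5814×10⁹ km.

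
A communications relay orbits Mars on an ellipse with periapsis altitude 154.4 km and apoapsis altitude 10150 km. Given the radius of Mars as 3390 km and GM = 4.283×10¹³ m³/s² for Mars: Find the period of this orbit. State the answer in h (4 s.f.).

T ≈ 6.658 h

r_p = 3390 + 154.4 = 3544.4 km = 3.5444×10⁶ m.
r_a = 3390 + 10150 = 13540 km = 1.3540×10⁷ m.
Semi-major axis a = (r_p + r_a)/2 = (3544.4 + 13540)/2 = 8542.2 km = 8.542×10⁶ m.
By Kepler's third law T = 2π√(a³/μ) = 2π × 3.815×10³ = 2.397×10⁴ s.
= 6.658 h.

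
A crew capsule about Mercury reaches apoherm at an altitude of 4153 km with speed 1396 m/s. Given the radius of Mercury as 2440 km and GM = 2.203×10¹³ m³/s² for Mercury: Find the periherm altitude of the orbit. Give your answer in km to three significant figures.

periherm altitude ≈ 274 km

r_a = 2440 + 4153 = 6593.0 km = 6.593×10⁶ m.
Specific energy ε = v²/2 − μ/r = -2.367×10⁶ J/kg, so a = −μ/(2ε) = 4.654×10⁶ m.
The apsides satisfy r_p + r_a = 2a, so the periherm radius is 2a − r_a = 2.714×10⁶ m = 2714.1 km.
Periherm altitude = 2714.1 − 2440 = 274.08 km.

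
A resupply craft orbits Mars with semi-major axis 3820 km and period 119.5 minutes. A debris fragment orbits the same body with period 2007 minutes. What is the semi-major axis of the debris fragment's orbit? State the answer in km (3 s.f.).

Kepler's third law: a³ ∝ T², so a₂ = a₁ (T₂/T₁)^(2/3).
T₂/T₁ = 16.79, (T₂/T₁)^(2/3) = 6.558.
a₂ = 3820 × 6.558 = 25050 km.

a₂ ≈ 25100 km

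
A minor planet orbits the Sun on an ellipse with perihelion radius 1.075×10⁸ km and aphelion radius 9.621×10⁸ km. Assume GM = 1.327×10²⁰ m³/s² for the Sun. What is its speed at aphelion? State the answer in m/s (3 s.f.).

Semi-major axis a = (r_p + r_a)/2 = 5.3480×10⁸ km = 5.348×10¹¹ m.
Vis-viva: v² = μ(2/r − 1/a) = 1.327×10²⁰ × (2.079×10⁻¹² − 1.870×10⁻¹²) = 2.772×10⁷ m²/s².
v = 5265 m/s.

v ≈ 5270 m/s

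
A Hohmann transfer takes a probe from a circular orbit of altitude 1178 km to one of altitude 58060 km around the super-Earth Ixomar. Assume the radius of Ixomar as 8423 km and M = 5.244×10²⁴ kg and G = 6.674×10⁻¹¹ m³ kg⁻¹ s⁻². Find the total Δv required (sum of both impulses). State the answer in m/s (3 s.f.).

Δv_total ≈ 3090 m/s

μ = GM = 6.674×10⁻¹¹ × 5.244×10²⁴ = 3.500×10¹⁴ m³/s².
r₁ = 8423 + 1178 = 9601.0 km = 9.6010×10⁶ m.
r₂ = 8423 + 58060 = 66483 km = 6.6483×10⁷ m.
Transfer ellipse a_t = (r₁ + r₂)/2 = 3.804×10⁷ m.
At r₁: circular v_c1 = √(μ/r₁) = 6038 m/s; transfer-periapsis v_p = √[μ(2/r₁ − 1/a_t)] = 7982 m/s.
Δv₁ = v_p − v_c1 = 1944 m/s.
At r₂: circular v_c2 = √(μ/r₂) = 2294 m/s; transfer-apoapsis v_a = √[μ(2/r₂ − 1/a_t)] = 1153 m/s.
Δv₂ = v_c2 − v_a = 1142 m/s.
Total Δv = Δv₁ + Δv₂ = 3086 m/s.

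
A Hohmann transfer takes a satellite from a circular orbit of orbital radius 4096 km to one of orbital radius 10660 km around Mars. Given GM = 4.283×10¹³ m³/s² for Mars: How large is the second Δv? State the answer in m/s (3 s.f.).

r₁ = 4096 km = 4.096×10⁶ m.
r₂ = 10660 km = 1.066×10⁷ m.
Transfer ellipse a_t = (r₁ + r₂)/2 = 7.378×10⁶ m.
At r₁: circular v_c1 = √(μ/r₁) = 3234 m/s; transfer-periapsis v_p = √[μ(2/r₁ − 1/a_t)] = 3887 m/s.
At r₂: circular v_c2 = √(μ/r₂) = 2004 m/s; transfer-apoapsis v_a = √[μ(2/r₂ − 1/a_t)] = 1494 m/s.
Δv₂ = v_c2 − v_a = 510.9 m/s.

Δv ≈ 511 m/s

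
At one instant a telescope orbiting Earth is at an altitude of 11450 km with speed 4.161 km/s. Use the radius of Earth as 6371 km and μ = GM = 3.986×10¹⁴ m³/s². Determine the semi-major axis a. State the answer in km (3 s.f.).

a ≈ 14500 km

r = 6371 + 11450 = 17821 km = 1.782×10⁷ m.
Vis-viva rearranged: 1/a = 2/r − v²/μ = 1.122×10⁻⁷ − 4.344×10⁻⁸ = 6.879×10⁻⁸ m⁻¹.
a = 1.454×10⁷ m = 14537 km.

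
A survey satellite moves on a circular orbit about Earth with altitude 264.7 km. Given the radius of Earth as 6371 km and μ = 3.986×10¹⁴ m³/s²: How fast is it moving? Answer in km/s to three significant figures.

v ≈ 7.75 km/s

r = 6371 + 264.7 = 6635.7 km = 6.6357×10⁶ m.
For a circular orbit v = √(μ/r) = √(3.986×10¹⁴ / 6.636×10⁶) = √(6.007×10⁷) = 7750 m/s.
That is 7.750 km/s.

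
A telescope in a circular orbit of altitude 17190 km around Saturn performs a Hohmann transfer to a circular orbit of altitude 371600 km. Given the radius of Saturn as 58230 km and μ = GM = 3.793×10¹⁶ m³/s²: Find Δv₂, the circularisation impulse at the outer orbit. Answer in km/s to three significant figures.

Δv ≈ 4.26 km/s

r₁ = 58230 + 17190 = 75420 km = 7.5420×10⁷ m.
r₂ = 58230 + 371600 = 429830 km = 4.2983×10⁸ m.
Transfer ellipse a_t = (r₁ + r₂)/2 = 2.526×10⁸ m.
At r₁: circular v_c1 = √(μ/r₁) = 22430 m/s; transfer-perikrone v_p = √[μ(2/r₁ − 1/a_t)] = 29250 m/s.
At r₂: circular v_c2 = √(μ/r₂) = 9394 m/s; transfer-apokrone v_a = √[μ(2/r₂ − 1/a_t)] = 5133 m/s.
Δv₂ = v_c2 − v_a = 4261 m/s.
= 4.261 km/s.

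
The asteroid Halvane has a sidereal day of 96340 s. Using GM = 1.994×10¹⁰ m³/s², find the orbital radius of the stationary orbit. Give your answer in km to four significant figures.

A synchronous orbit has period T, so by Kepler's third law a = (μT²/4π²)^(1/3).
μT²/4π² = 1.994×10¹⁰ × (9.634×10⁴)² / 39.48 = 4.688×10¹⁸ m³.
a = 1.674×10⁶ m = 1673.6 km.

r_sync ≈ 1674 km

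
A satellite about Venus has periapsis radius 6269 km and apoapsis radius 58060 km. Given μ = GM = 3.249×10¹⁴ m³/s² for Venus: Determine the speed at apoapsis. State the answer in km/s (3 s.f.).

Semi-major axis a = (r_p + r_a)/2 = 32164 km = 3.216×10⁷ m.
Vis-viva: v² = μ(2/r − 1/a) = 3.249×10¹⁴ × (3.445×10⁻⁸ − 3.109×10⁻⁸) = 1.091×10⁶ m²/s².
v = 1044 m/s = 1.044 km/s.

v ≈ 1.04 km/s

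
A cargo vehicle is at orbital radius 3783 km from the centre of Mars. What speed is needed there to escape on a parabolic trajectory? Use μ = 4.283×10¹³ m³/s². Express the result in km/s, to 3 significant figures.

v_esc ≈ 4.76 km/s

r = 3783 km = 3.783×10⁶ m.
Escape speed v_esc = √(2μ/r) = √(2 × 4.283×10¹³ / 3.783×10⁶) = √(2.264×10⁷) = 4759 m/s.
= 4.759 km/s.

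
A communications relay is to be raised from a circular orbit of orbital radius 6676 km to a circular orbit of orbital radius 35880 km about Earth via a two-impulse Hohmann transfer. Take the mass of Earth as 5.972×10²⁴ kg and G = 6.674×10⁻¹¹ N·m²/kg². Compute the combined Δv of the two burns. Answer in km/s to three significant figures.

μ = GM = 6.674×10⁻¹¹ × 5.972×10²⁴ = 3.986×10¹⁴ m³/s².
r₁ = 6676 km = 6.676×10⁶ m.
r₂ = 35880 km = 3.588×10⁷ m.
Transfer ellipse a_t = (r₁ + r₂)/2 = 2.128×10⁷ m.
At r₁: circular v_c1 = √(μ/r₁) = 7727 m/s; transfer-perigee v_p = √[μ(2/r₁ − 1/a_t)] = 10030 m/s.
Δv₁ = v_p − v_c1 = 2307 m/s.
At r₂: circular v_c2 = √(μ/r₂) = 3333 m/s; transfer-apogee v_a = √[μ(2/r₂ − 1/a_t)] = 1867 m/s.
Δv₂ = v_c2 − v_a = 1466 m/s.
Total Δv = Δv₁ + Δv₂ = 3773 m/s = 3.773 km/s.

Δv_total ≈ 3.77 km/s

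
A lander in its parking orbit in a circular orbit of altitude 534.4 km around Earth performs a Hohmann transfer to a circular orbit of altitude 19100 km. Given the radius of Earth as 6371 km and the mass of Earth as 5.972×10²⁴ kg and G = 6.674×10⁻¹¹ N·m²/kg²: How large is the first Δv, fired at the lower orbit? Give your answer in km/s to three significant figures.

μ = GM = 6.674×10⁻¹¹ × 5.972×10²⁴ = 3.986×10¹⁴ m³/s².
r₁ = 6371 + 534.4 = 6905.4 km = 6.9054×10⁶ m.
r₂ = 6371 + 19100 = 25471 km = 2.5471×10⁷ m.
Transfer ellipse a_t = (r₁ + r₂)/2 = 1.619×10⁷ m.
At r₁: circular v_c1 = √(μ/r₁) = 7597 m/s; transfer-perigee v_p = √[μ(2/r₁ − 1/a_t)] = 9530 m/s.
Δv₁ = v_p − v_c1 = 1932 m/s.
= 1.932 km/s.

Δv ≈ 1.93 km/s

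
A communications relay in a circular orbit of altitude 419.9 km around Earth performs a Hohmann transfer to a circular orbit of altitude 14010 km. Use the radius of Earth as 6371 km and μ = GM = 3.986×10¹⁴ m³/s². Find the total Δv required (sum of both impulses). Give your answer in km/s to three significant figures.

Δv_total ≈ 3.02 km/s

r₁ = 6371 + 419.9 = 6790.9 km = 6.7909×10⁶ m.
r₂ = 6371 + 14010 = 20381 km = 2.0381×10⁷ m.
Transfer ellipse a_t = (r₁ + r₂)/2 = 1.359×10⁷ m.
At r₁: circular v_c1 = √(μ/r₁) = 7661 m/s; transfer-perigee v_p = √[μ(2/r₁ − 1/a_t)] = 9384 m/s.
Δv₁ = v_p − v_c1 = 1722 m/s.
At r₂: circular v_c2 = √(μ/r₂) = 4422 m/s; transfer-apogee v_a = √[μ(2/r₂ − 1/a_t)] = 3127 m/s.
Δv₂ = v_c2 − v_a = 1296 m/s.
Total Δv = Δv₁ + Δv₂ = 3018 m/s = 3.018 km/s.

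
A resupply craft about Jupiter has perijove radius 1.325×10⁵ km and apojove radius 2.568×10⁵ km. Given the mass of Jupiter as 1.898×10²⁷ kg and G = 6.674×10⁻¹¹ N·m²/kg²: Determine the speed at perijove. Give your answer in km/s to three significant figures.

v ≈ 35.5 km/s

μ = GM = 6.674×10⁻¹¹ × 1.898×10²⁷ = 1.267×10¹⁷ m³/s².
Semi-major axis a = (r_p + r_a)/2 = 1.9465×10⁵ km = 1.946×10⁸ m.
Vis-viva: v² = μ(2/r − 1/a) = 1.267×10¹⁷ × (1.509×10⁻⁸ − 5.137×10⁻⁹) = 1.261×10⁹ m²/s².
v = 35510 m/s = 35.51 km/s.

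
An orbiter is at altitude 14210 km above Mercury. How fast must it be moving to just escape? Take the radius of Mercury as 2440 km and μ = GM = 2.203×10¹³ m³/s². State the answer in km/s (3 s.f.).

r = 2440 + 14210 = 16650 km = 1.6650×10⁷ m.
Escape speed v_esc = √(2μ/r) = √(2 × 2.203×10¹³ / 1.665×10⁷) = √(2.646×10⁶) = 1627 m/s.
= 1.627 km/s.

v_esc ≈ 1.63 km/s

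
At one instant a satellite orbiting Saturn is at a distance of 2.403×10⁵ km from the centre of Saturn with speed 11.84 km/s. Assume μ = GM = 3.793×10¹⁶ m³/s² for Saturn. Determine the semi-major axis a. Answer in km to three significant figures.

a ≈ 2.16×10⁵ km

r = 2.403×10⁸ m.
Vis-viva rearranged: 1/a = 2/r − v²/μ = 8.323×10⁻⁹ − 3.696×10⁻⁹ = 4.627×10⁻⁹ m⁻¹.
a = 2.161×10⁸ m = 2.1612×10⁵ km.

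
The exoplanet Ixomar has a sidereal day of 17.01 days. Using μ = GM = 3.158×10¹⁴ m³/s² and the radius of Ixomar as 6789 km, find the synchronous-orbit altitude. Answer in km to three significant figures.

h_sync ≈ 2.52×10⁵ km

T = 17.01 days = 1.470×10⁶ s.
A synchronous orbit has period T, so by Kepler's third law a = (μT²/4π²)^(1/3).
μT²/4π² = 3.158×10¹⁴ × (1.470×10⁶)² / 39.48 = 1.728×10²⁵ m³.
a = 2.585×10⁸ m = 2.5852×10⁵ km.
Altitude h = a − R = 2.5852×10⁵ − 6789 = 2.5173×10⁵ km.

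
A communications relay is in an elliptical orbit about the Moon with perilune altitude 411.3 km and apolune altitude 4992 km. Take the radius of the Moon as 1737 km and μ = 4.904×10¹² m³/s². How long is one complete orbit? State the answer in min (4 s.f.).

r_p = 1737 + 411.3 = 2148.3 km = 2.1483×10⁶ m.
r_a = 1737 + 4992 = 6729.0 km = 6.7290×10⁶ m.
Semi-major axis a = (r_p + r_a)/2 = (2148.3 + 6729.0)/2 = 4438.6 km = 4.439×10⁶ m.
By Kepler's third law T = 2π√(a³/μ) = 2π × 4.223×10³ = 2.653×10⁴ s.
= 442.2 min.

T ≈ 442.2 min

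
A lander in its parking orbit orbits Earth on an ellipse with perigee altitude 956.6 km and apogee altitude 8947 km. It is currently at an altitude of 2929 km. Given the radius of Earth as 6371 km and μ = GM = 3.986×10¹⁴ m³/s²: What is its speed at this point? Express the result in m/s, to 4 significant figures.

r_p = 6371 + 956.6 = 7327.6 km = 7.3276×10⁶ m.
r_a = 6371 + 8947 = 15318 km = 1.5318×10⁷ m.
r = 6371 + 2929 = 9300.0 km = 9.300×10⁶ m.
Semi-major axis a = (r_p + r_a)/2 = 11323 km = 1.132×10⁷ m.
Vis-viva: v² = μ(2/r − 1/a) = 3.986×10¹⁴ × (2.151×10⁻⁷ − 8.832×10⁻⁸) = 5.052×10⁷ m²/s².
v = 7108 m/s.

v ≈ 7108 m/s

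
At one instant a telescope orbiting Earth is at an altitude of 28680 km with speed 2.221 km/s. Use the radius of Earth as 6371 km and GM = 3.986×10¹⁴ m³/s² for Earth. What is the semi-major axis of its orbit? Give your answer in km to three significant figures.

r = 6371 + 28680 = 35051 km = 3.505×10⁷ m.
Vis-viva rearranged: 1/a = 2/r − v²/μ = 5.706×10⁻⁸ − 1.238×10⁻⁸ = 4.468×10⁻⁸ m⁻¹.
a = 2.238×10⁷ m = 22379 km.

a ≈ 22400 km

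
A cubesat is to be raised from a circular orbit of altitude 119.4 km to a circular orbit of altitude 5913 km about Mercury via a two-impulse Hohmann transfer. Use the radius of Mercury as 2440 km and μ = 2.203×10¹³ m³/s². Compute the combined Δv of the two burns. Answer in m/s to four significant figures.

r₁ = 2440 + 119.4 = 2559.4 km = 2.5594×10⁶ m.
r₂ = 2440 + 5913 = 8353.0 km = 8.3530×10⁶ m.
Transfer ellipse a_t = (r₁ + r₂)/2 = 5.456×10⁶ m.
At r₁: circular v_c1 = √(μ/r₁) = 2934 m/s; transfer-periherm v_p = √[μ(2/r₁ − 1/a_t)] = 3630 m/s.
Δv₁ = v_p − v_c1 = 696.2 m/s.
At r₂: circular v_c2 = √(μ/r₂) = 1624 m/s; transfer-apoherm v_a = √[μ(2/r₂ − 1/a_t)] = 1112 m/s.
Δv₂ = v_c2 − v_a = 511.7 m/s.
Total Δv = Δv₁ + Δv₂ = 1208 m/s.

Δv_total ≈ 1208 m/s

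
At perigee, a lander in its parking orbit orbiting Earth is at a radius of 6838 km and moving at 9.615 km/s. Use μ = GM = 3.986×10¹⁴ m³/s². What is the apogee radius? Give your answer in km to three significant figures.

r_p = 6.838×10⁶ m.
Specific energy ε = v²/2 − μ/r = -1.207×10⁷ J/kg, so a = −μ/(2ε) = 1.652×10⁷ m.
The apsides satisfy r_p + r_a = 2a, so the apogee radius is 2a − r_p = 2.619×10⁷ m = 26192 km.

apogee radius ≈ 26200 km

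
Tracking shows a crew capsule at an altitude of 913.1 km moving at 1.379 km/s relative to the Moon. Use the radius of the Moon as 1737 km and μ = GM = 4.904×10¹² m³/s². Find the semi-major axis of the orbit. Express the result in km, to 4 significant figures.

a ≈ 2725 km

r = 1737 + 913.1 = 2650.1 km = 2.650×10⁶ m.
Vis-viva rearranged: 1/a = 2/r − v²/μ = 7.547×10⁻⁷ − 3.878×10⁻⁷ = 3.669×10⁻⁷ m⁻¹.
a = 2.725×10⁶ m = 2725.4 km.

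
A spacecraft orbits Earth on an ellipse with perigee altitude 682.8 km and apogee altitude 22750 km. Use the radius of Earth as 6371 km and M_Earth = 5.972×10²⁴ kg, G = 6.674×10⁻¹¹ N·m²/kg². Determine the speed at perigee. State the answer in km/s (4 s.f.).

μ = GM = 6.674×10⁻¹¹ × 5.972×10²⁴ = 3.986×10¹⁴ m³/s².
r_p = 6371 + 682.8 = 7053.8 km = 7.0538×10⁶ m.
r_a = 6371 + 22750 = 29121 km = 2.9121×10⁷ m.
Semi-major axis a = (r_p + r_a)/2 = 18087 km = 1.809×10⁷ m.
Vis-viva: v² = μ(2/r − 1/a) = 3.986×10¹⁴ × (2.835×10⁻⁷ − 5.529×10⁻⁸) = 9.097×10⁷ m²/s².
v = 9538 m/s = 9.538 km/s.

v ≈ 9.538 km/s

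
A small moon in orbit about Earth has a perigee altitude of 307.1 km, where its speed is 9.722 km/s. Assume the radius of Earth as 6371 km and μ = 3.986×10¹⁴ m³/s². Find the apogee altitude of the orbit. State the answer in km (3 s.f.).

apogee altitude ≈ 19000 km

r_p = 6371 + 307.1 = 6678.1 km = 6.678×10⁶ m.
Specific energy ε = v²/2 − μ/r = -1.243×10⁷ J/kg, so a = −μ/(2ε) = 1.604×10⁷ m.
The apsides satisfy r_p + r_a = 2a, so the apogee radius is 2a − r_p = 2.539×10⁷ m = 25392 km.
Apogee altitude = 25392 − 6371 = 19021 km.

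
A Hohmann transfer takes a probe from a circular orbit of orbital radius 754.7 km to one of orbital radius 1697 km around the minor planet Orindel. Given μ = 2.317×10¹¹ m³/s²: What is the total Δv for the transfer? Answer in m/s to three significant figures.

r₁ = 754.7 km = 7.547×10⁵ m.
r₂ = 1697 km = 1.697×10⁶ m.
Transfer ellipse a_t = (r₁ + r₂)/2 = 1.226×10⁶ m.
At r₁: circular v_c1 = √(μ/r₁) = 554.1 m/s; transfer-periapsis v_p = √[μ(2/r₁ − 1/a_t)] = 651.9 m/s.
Δv₁ = v_p − v_c1 = 97.84 m/s.
At r₂: circular v_c2 = √(μ/r₂) = 369.5 m/s; transfer-apoapsis v_a = √[μ(2/r₂ − 1/a_t)] = 289.9 m/s.
Δv₂ = v_c2 − v_a = 79.58 m/s.
Total Δv = Δv₁ + Δv₂ = 177.4 m/s.

Δv_total ≈ 177 m/s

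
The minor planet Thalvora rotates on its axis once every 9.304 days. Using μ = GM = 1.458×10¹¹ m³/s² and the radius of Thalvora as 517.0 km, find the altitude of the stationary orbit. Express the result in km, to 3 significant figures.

h_sync ≈ 12800 km

T = 9.304 days = 8.039×10⁵ s.
A synchronous orbit has period T, so by Kepler's third law a = (μT²/4π²)^(1/3).
μT²/4π² = 1.458×10¹¹ × (8.039×10⁵)² / 39.48 = 2.387×10²¹ m³.
a = 1.336×10⁷ m = 13364 km.
Altitude h = a − R = 13364 − 517.0 = 12847 km.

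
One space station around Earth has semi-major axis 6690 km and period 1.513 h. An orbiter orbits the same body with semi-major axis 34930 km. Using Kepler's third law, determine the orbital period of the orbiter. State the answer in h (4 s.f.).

Kepler's third law: T² ∝ a³, so T₂ = T₁ (a₂/a₁)^(3/2).
a₂/a₁ = 5.221, (a₂/a₁)^(3/2) = 11.93.
T₂ = 1.513 × 11.93 = 18.05 h.

T₂ ≈ 18.05 h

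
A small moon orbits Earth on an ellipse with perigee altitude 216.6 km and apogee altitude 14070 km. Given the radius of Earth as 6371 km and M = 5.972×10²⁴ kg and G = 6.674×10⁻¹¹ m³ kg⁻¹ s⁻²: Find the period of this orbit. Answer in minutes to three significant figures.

T ≈ 261 minutes

μ = GM = 6.674×10⁻¹¹ × 5.972×10²⁴ = 3.986×10¹⁴ m³/s².
r_p = 6371 + 216.6 = 6587.6 km = 6.5876×10⁶ m.
r_a = 6371 + 14070 = 20441 km = 2.0441×10⁷ m.
Semi-major axis a = (r_p + r_a)/2 = (6587.6 + 20441)/2 = 13514 km = 1.351×10⁷ m.
By Kepler's third law T = 2π√(a³/μ) = 2π × 2.488×10³ = 1.564×10⁴ s.
= 260.6 minutes.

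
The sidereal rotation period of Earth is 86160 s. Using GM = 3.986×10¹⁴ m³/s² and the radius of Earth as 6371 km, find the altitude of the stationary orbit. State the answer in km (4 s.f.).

A synchronous orbit has period T, so by Kepler's third law a = (μT²/4π²)^(1/3).
μT²/4π² = 3.986×10¹⁴ × (8.616×10⁴)² / 39.48 = 7.495×10²² m³.
a = 4.216×10⁷ m = 42163 km.
Altitude h = a − R = 42163 − 6371 = 35792 km.

h_sync ≈ 35790 km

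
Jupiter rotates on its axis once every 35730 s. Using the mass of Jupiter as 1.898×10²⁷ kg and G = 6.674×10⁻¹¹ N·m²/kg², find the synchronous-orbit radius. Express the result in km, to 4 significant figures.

μ = GM = 6.674×10⁻¹¹ × 1.898×10²⁷ = 1.267×10¹⁷ m³/s².
A synchronous orbit has period T, so by Kepler's third law a = (μT²/4π²)^(1/3).
μT²/4π² = 1.267×10¹⁷ × (3.573×10⁴)² / 39.48 = 4.096×10²⁴ m³.
a = 1.600×10⁸ m = 1.6000×10⁵ km.

r_sync ≈ 1.600×10⁵ km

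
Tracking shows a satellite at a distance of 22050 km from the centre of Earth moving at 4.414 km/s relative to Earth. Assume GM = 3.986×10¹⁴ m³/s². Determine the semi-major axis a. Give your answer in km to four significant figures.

r = 2.205×10⁷ m.
Vis-viva rearranged: 1/a = 2/r − v²/μ = 9.070×10⁻⁸ − 4.888×10⁻⁸ = 4.182×10⁻⁸ m⁻¹.
a = 2.391×10⁷ m = 23910 km.

a ≈ 23910 km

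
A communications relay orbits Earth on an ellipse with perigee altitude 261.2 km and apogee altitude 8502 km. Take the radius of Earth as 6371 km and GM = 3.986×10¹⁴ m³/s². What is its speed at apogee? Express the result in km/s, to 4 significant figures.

v ≈ 4.066 km/s

r_p = 6371 + 261.2 = 6632.2 km = 6.6322×10⁶ m.
r_a = 6371 + 8502 = 14873 km = 1.4873×10⁷ m.
Semi-major axis a = (r_p + r_a)/2 = 10753 km = 1.075×10⁷ m.
Vis-viva: v² = μ(2/r − 1/a) = 3.986×10¹⁴ × (1.345×10⁻⁷ − 9.300×10⁻⁸) = 1.653×10⁷ m²/s².
v = 4066 m/s = 4.066 km/s.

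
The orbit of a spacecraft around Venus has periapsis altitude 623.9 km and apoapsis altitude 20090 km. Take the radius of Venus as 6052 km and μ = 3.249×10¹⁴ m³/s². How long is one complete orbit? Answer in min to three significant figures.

r_p = 6052 + 623.9 = 6675.9 km = 6.6759×10⁶ m.
r_a = 6052 + 20090 = 26142 km = 2.6142×10⁷ m.
Semi-major axis a = (r_p + r_a)/2 = (6675.9 + 26142)/2 = 16409 km = 1.641×10⁷ m.
By Kepler's third law T = 2π√(a³/μ) = 2π × 3.688×10³ = 2.317×10⁴ s.
= 386.2 min.

T ≈ 386 min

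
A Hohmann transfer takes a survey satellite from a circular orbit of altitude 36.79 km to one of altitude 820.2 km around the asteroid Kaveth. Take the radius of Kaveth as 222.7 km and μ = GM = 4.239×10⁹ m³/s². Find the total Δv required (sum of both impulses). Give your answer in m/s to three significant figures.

r₁ = 222.7 + 36.79 = 259.49 km = 2.5949×10⁵ m.
r₂ = 222.7 + 820.2 = 1042.9 km = 1.0429×10⁶ m.
Transfer ellipse a_t = (r₁ + r₂)/2 = 6.512×10⁵ m.
At r₁: circular v_c1 = √(μ/r₁) = 127.8 m/s; transfer-periapsis v_p = √[μ(2/r₁ − 1/a_t)] = 161.7 m/s.
Δv₁ = v_p − v_c1 = 33.94 m/s.
At r₂: circular v_c2 = √(μ/r₂) = 63.75 m/s; transfer-apoapsis v_a = √[μ(2/r₂ − 1/a_t)] = 40.25 m/s.
Δv₂ = v_c2 − v_a = 23.51 m/s.
Total Δv = Δv₁ + Δv₂ = 57.44 m/s.

Δv_total ≈ 57.4 m/s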